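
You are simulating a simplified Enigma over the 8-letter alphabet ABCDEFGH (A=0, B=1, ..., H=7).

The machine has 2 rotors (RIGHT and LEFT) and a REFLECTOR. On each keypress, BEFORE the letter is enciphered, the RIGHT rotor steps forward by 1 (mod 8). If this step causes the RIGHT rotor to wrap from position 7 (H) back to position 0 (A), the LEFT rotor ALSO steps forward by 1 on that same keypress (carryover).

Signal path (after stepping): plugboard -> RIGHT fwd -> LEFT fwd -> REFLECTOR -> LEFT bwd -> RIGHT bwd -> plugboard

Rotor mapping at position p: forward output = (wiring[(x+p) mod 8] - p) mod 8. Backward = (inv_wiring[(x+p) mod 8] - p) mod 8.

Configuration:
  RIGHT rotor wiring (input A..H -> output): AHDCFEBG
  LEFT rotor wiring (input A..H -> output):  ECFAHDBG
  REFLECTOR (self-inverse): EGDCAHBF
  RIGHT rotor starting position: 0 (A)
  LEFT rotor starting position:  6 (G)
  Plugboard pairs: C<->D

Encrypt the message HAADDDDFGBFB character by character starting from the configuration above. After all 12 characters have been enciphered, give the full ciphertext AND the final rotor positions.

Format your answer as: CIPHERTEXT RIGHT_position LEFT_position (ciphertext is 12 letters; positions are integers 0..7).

Answer: CDGBCHGDAACA 4 7

Derivation:
Char 1 ('H'): step: R->1, L=6; H->plug->H->R->H->L->F->refl->H->L'->E->R'->D->plug->C
Char 2 ('A'): step: R->2, L=6; A->plug->A->R->B->L->A->refl->E->L'->D->R'->C->plug->D
Char 3 ('A'): step: R->3, L=6; A->plug->A->R->H->L->F->refl->H->L'->E->R'->G->plug->G
Char 4 ('D'): step: R->4, L=6; D->plug->C->R->F->L->C->refl->D->L'->A->R'->B->plug->B
Char 5 ('D'): step: R->5, L=6; D->plug->C->R->B->L->A->refl->E->L'->D->R'->D->plug->C
Char 6 ('D'): step: R->6, L=6; D->plug->C->R->C->L->G->refl->B->L'->G->R'->H->plug->H
Char 7 ('D'): step: R->7, L=6; D->plug->C->R->A->L->D->refl->C->L'->F->R'->G->plug->G
Char 8 ('F'): step: R->0, L->7 (L advanced); F->plug->F->R->E->L->B->refl->G->L'->D->R'->C->plug->D
Char 9 ('G'): step: R->1, L=7; G->plug->G->R->F->L->A->refl->E->L'->G->R'->A->plug->A
Char 10 ('B'): step: R->2, L=7; B->plug->B->R->A->L->H->refl->F->L'->B->R'->A->plug->A
Char 11 ('F'): step: R->3, L=7; F->plug->F->R->F->L->A->refl->E->L'->G->R'->D->plug->C
Char 12 ('B'): step: R->4, L=7; B->plug->B->R->A->L->H->refl->F->L'->B->R'->A->plug->A
Final: ciphertext=CDGBCHGDAACA, RIGHT=4, LEFT=7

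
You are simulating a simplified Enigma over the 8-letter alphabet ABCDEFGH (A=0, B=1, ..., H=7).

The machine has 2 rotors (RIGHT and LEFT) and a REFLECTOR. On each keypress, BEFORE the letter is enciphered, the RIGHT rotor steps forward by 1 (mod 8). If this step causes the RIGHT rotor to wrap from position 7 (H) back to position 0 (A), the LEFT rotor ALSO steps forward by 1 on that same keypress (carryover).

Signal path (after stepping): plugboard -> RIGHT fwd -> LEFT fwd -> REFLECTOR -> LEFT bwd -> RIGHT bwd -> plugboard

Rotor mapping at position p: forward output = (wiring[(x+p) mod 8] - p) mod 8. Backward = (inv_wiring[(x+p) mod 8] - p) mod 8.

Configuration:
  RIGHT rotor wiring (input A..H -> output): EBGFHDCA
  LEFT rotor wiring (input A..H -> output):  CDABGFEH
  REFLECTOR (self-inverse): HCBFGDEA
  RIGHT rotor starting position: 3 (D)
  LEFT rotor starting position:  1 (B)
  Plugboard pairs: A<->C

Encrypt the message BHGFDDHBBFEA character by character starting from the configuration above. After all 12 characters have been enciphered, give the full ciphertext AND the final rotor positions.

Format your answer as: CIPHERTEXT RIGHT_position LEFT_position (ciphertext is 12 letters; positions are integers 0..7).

Answer: EFBDFFCDDCBF 7 2

Derivation:
Char 1 ('B'): step: R->4, L=1; B->plug->B->R->H->L->B->refl->C->L'->A->R'->E->plug->E
Char 2 ('H'): step: R->5, L=1; H->plug->H->R->C->L->A->refl->H->L'->B->R'->F->plug->F
Char 3 ('G'): step: R->6, L=1; G->plug->G->R->B->L->H->refl->A->L'->C->R'->B->plug->B
Char 4 ('F'): step: R->7, L=1; F->plug->F->R->A->L->C->refl->B->L'->H->R'->D->plug->D
Char 5 ('D'): step: R->0, L->2 (L advanced); D->plug->D->R->F->L->F->refl->D->L'->D->R'->F->plug->F
Char 6 ('D'): step: R->1, L=2; D->plug->D->R->G->L->A->refl->H->L'->B->R'->F->plug->F
Char 7 ('H'): step: R->2, L=2; H->plug->H->R->H->L->B->refl->C->L'->E->R'->A->plug->C
Char 8 ('B'): step: R->3, L=2; B->plug->B->R->E->L->C->refl->B->L'->H->R'->D->plug->D
Char 9 ('B'): step: R->4, L=2; B->plug->B->R->H->L->B->refl->C->L'->E->R'->D->plug->D
Char 10 ('F'): step: R->5, L=2; F->plug->F->R->B->L->H->refl->A->L'->G->R'->A->plug->C
Char 11 ('E'): step: R->6, L=2; E->plug->E->R->A->L->G->refl->E->L'->C->R'->B->plug->B
Char 12 ('A'): step: R->7, L=2; A->plug->C->R->C->L->E->refl->G->L'->A->R'->F->plug->F
Final: ciphertext=EFBDFFCDDCBF, RIGHT=7, LEFT=2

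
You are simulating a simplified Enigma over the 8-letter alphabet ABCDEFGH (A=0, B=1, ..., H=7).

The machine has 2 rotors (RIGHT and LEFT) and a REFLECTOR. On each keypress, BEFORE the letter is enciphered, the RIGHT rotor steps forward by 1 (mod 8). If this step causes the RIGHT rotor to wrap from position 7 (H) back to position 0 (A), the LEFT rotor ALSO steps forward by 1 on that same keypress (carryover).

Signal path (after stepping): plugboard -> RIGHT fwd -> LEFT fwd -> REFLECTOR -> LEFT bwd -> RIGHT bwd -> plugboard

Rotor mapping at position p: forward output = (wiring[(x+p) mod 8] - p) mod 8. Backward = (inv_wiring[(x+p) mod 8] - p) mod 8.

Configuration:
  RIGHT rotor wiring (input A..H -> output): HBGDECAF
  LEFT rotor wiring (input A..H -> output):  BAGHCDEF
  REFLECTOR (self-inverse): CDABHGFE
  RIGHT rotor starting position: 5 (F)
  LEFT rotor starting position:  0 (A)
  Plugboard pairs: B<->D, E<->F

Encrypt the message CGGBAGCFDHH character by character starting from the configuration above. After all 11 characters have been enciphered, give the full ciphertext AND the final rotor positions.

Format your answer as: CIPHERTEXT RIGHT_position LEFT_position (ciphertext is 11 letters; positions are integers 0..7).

Char 1 ('C'): step: R->6, L=0; C->plug->C->R->B->L->A->refl->C->L'->E->R'->H->plug->H
Char 2 ('G'): step: R->7, L=0; G->plug->G->R->D->L->H->refl->E->L'->G->R'->A->plug->A
Char 3 ('G'): step: R->0, L->1 (L advanced); G->plug->G->R->A->L->H->refl->E->L'->G->R'->C->plug->C
Char 4 ('B'): step: R->1, L=1; B->plug->D->R->D->L->B->refl->D->L'->F->R'->B->plug->D
Char 5 ('A'): step: R->2, L=1; A->plug->A->R->E->L->C->refl->A->L'->H->R'->H->plug->H
Char 6 ('G'): step: R->3, L=1; G->plug->G->R->G->L->E->refl->H->L'->A->R'->A->plug->A
Char 7 ('C'): step: R->4, L=1; C->plug->C->R->E->L->C->refl->A->L'->H->R'->H->plug->H
Char 8 ('F'): step: R->5, L=1; F->plug->E->R->E->L->C->refl->A->L'->H->R'->H->plug->H
Char 9 ('D'): step: R->6, L=1; D->plug->B->R->H->L->A->refl->C->L'->E->R'->H->plug->H
Char 10 ('H'): step: R->7, L=1; H->plug->H->R->B->L->F->refl->G->L'->C->R'->C->plug->C
Char 11 ('H'): step: R->0, L->2 (L advanced); H->plug->H->R->F->L->D->refl->B->L'->D->R'->D->plug->B
Final: ciphertext=HACDHAHHHCB, RIGHT=0, LEFT=2

Answer: HACDHAHHHCB 0 2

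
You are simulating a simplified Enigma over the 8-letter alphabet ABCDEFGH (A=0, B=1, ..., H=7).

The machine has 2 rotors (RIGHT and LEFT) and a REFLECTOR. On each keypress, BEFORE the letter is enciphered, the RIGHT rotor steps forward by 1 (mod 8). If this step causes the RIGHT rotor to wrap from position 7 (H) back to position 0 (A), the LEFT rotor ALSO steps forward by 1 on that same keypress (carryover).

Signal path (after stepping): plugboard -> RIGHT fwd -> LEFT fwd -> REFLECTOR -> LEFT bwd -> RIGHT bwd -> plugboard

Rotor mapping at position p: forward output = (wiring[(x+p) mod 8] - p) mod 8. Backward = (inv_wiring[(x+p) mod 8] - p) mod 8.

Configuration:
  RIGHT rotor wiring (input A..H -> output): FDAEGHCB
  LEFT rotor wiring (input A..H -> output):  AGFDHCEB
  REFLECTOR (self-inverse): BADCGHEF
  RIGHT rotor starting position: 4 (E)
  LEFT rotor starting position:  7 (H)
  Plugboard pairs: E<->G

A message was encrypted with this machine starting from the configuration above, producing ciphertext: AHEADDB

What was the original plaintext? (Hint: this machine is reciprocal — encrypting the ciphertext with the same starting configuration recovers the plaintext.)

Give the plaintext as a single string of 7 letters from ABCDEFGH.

Answer: EDBBCEH

Derivation:
Char 1 ('A'): step: R->5, L=7; A->plug->A->R->C->L->H->refl->F->L'->H->R'->G->plug->E
Char 2 ('H'): step: R->6, L=7; H->plug->H->R->B->L->B->refl->A->L'->F->R'->D->plug->D
Char 3 ('E'): step: R->7, L=7; E->plug->G->R->A->L->C->refl->D->L'->G->R'->B->plug->B
Char 4 ('A'): step: R->0, L->0 (L advanced); A->plug->A->R->F->L->C->refl->D->L'->D->R'->B->plug->B
Char 5 ('D'): step: R->1, L=0; D->plug->D->R->F->L->C->refl->D->L'->D->R'->C->plug->C
Char 6 ('D'): step: R->2, L=0; D->plug->D->R->F->L->C->refl->D->L'->D->R'->G->plug->E
Char 7 ('B'): step: R->3, L=0; B->plug->B->R->D->L->D->refl->C->L'->F->R'->H->plug->H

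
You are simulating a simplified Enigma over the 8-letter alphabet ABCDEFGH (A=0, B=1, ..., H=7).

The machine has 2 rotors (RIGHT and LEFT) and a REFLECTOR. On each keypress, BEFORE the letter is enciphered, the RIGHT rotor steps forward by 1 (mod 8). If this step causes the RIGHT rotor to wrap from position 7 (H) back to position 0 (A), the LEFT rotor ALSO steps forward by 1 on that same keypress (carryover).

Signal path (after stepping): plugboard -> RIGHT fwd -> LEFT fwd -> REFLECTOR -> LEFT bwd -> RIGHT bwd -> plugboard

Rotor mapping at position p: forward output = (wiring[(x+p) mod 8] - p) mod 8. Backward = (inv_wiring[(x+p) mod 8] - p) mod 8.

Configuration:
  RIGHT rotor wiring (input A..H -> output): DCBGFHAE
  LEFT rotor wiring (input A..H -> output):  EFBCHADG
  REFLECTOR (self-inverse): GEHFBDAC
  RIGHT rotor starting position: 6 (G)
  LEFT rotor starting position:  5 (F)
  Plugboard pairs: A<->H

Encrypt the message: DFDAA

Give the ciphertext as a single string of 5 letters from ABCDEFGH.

Char 1 ('D'): step: R->7, L=5; D->plug->D->R->C->L->B->refl->E->L'->F->R'->A->plug->H
Char 2 ('F'): step: R->0, L->6 (L advanced); F->plug->F->R->H->L->C->refl->H->L'->D->R'->A->plug->H
Char 3 ('D'): step: R->1, L=6; D->plug->D->R->E->L->D->refl->F->L'->A->R'->B->plug->B
Char 4 ('A'): step: R->2, L=6; A->plug->H->R->A->L->F->refl->D->L'->E->R'->B->plug->B
Char 5 ('A'): step: R->3, L=6; A->plug->H->R->G->L->B->refl->E->L'->F->R'->D->plug->D

Answer: HHBBD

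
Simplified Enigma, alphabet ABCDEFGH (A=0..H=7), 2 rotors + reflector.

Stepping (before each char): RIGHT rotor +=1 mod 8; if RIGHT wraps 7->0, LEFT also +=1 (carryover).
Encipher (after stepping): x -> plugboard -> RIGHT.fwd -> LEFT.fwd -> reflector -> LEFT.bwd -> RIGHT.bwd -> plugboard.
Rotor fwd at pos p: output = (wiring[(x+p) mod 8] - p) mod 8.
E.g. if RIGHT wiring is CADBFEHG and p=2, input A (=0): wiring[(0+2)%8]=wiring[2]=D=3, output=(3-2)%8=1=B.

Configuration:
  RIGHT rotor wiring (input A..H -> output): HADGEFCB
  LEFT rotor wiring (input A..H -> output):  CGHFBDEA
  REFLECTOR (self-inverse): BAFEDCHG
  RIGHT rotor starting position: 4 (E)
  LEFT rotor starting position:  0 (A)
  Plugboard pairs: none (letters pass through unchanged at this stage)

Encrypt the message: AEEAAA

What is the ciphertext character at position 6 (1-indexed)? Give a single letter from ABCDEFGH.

Char 1 ('A'): step: R->5, L=0; A->plug->A->R->A->L->C->refl->F->L'->D->R'->E->plug->E
Char 2 ('E'): step: R->6, L=0; E->plug->E->R->F->L->D->refl->E->L'->G->R'->G->plug->G
Char 3 ('E'): step: R->7, L=0; E->plug->E->R->H->L->A->refl->B->L'->E->R'->D->plug->D
Char 4 ('A'): step: R->0, L->1 (L advanced); A->plug->A->R->H->L->B->refl->A->L'->D->R'->C->plug->C
Char 5 ('A'): step: R->1, L=1; A->plug->A->R->H->L->B->refl->A->L'->D->R'->D->plug->D
Char 6 ('A'): step: R->2, L=1; A->plug->A->R->B->L->G->refl->H->L'->G->R'->H->plug->H

H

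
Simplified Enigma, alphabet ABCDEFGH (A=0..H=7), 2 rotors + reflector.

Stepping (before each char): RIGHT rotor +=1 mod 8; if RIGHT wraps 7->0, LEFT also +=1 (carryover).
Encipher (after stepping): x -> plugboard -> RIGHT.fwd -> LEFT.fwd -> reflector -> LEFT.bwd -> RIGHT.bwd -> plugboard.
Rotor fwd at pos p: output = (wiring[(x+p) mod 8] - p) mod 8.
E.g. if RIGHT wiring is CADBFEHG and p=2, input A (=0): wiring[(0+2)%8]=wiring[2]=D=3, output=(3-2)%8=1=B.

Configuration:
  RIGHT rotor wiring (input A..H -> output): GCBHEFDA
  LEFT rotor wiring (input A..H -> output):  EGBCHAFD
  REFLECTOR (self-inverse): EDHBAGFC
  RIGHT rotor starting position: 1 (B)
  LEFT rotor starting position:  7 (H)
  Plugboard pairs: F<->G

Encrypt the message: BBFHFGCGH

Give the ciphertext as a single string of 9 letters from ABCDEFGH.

Char 1 ('B'): step: R->2, L=7; B->plug->B->R->F->L->A->refl->E->L'->A->R'->H->plug->H
Char 2 ('B'): step: R->3, L=7; B->plug->B->R->B->L->F->refl->G->L'->H->R'->G->plug->F
Char 3 ('F'): step: R->4, L=7; F->plug->G->R->F->L->A->refl->E->L'->A->R'->A->plug->A
Char 4 ('H'): step: R->5, L=7; H->plug->H->R->H->L->G->refl->F->L'->B->R'->D->plug->D
Char 5 ('F'): step: R->6, L=7; F->plug->G->R->G->L->B->refl->D->L'->E->R'->D->plug->D
Char 6 ('G'): step: R->7, L=7; G->plug->F->R->F->L->A->refl->E->L'->A->R'->E->plug->E
Char 7 ('C'): step: R->0, L->0 (L advanced); C->plug->C->R->B->L->G->refl->F->L'->G->R'->A->plug->A
Char 8 ('G'): step: R->1, L=0; G->plug->F->R->C->L->B->refl->D->L'->H->R'->G->plug->F
Char 9 ('H'): step: R->2, L=0; H->plug->H->R->A->L->E->refl->A->L'->F->R'->B->plug->B

Answer: HFADDEAFB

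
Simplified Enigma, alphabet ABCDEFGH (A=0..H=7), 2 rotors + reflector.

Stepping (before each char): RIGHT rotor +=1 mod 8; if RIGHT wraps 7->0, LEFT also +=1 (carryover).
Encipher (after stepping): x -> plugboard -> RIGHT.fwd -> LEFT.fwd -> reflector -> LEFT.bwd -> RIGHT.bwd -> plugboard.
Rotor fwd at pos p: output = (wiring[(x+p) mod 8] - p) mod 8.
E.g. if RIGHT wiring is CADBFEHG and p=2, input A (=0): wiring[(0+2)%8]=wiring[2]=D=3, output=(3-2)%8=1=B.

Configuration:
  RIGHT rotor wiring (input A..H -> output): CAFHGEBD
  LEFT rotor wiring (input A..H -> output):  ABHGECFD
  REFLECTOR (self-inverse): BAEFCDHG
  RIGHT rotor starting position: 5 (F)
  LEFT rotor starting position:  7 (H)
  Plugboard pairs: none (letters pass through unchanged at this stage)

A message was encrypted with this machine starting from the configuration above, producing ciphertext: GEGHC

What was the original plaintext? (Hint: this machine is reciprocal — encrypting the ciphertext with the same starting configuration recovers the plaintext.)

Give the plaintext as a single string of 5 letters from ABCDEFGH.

Answer: DHBFB

Derivation:
Char 1 ('G'): step: R->6, L=7; G->plug->G->R->A->L->E->refl->C->L'->C->R'->D->plug->D
Char 2 ('E'): step: R->7, L=7; E->plug->E->R->A->L->E->refl->C->L'->C->R'->H->plug->H
Char 3 ('G'): step: R->0, L->0 (L advanced); G->plug->G->R->B->L->B->refl->A->L'->A->R'->B->plug->B
Char 4 ('H'): step: R->1, L=0; H->plug->H->R->B->L->B->refl->A->L'->A->R'->F->plug->F
Char 5 ('C'): step: R->2, L=0; C->plug->C->R->E->L->E->refl->C->L'->F->R'->B->plug->B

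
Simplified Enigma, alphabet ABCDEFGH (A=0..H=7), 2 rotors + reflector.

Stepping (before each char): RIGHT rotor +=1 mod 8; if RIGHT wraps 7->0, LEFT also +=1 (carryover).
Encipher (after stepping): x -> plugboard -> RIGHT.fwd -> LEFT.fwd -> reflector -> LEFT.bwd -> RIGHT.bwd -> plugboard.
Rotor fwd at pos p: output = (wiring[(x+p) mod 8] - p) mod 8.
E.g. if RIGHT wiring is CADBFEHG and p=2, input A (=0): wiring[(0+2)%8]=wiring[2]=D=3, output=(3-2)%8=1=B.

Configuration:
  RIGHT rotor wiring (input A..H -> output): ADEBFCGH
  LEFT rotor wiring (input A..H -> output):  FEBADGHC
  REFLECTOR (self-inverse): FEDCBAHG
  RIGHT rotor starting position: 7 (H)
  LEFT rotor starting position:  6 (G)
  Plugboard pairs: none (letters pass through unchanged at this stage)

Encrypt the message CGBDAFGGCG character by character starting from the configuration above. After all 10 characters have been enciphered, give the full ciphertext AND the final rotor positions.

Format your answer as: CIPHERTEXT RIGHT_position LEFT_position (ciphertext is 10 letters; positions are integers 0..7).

Answer: EEAGBCCAHF 1 0

Derivation:
Char 1 ('C'): step: R->0, L->7 (L advanced); C->plug->C->R->E->L->B->refl->E->L'->F->R'->E->plug->E
Char 2 ('G'): step: R->1, L=7; G->plug->G->R->G->L->H->refl->G->L'->B->R'->E->plug->E
Char 3 ('B'): step: R->2, L=7; B->plug->B->R->H->L->A->refl->F->L'->C->R'->A->plug->A
Char 4 ('D'): step: R->3, L=7; D->plug->D->R->D->L->C->refl->D->L'->A->R'->G->plug->G
Char 5 ('A'): step: R->4, L=7; A->plug->A->R->B->L->G->refl->H->L'->G->R'->B->plug->B
Char 6 ('F'): step: R->5, L=7; F->plug->F->R->H->L->A->refl->F->L'->C->R'->C->plug->C
Char 7 ('G'): step: R->6, L=7; G->plug->G->R->H->L->A->refl->F->L'->C->R'->C->plug->C
Char 8 ('G'): step: R->7, L=7; G->plug->G->R->D->L->C->refl->D->L'->A->R'->A->plug->A
Char 9 ('C'): step: R->0, L->0 (L advanced); C->plug->C->R->E->L->D->refl->C->L'->H->R'->H->plug->H
Char 10 ('G'): step: R->1, L=0; G->plug->G->R->G->L->H->refl->G->L'->F->R'->F->plug->F
Final: ciphertext=EEAGBCCAHF, RIGHT=1, LEFT=0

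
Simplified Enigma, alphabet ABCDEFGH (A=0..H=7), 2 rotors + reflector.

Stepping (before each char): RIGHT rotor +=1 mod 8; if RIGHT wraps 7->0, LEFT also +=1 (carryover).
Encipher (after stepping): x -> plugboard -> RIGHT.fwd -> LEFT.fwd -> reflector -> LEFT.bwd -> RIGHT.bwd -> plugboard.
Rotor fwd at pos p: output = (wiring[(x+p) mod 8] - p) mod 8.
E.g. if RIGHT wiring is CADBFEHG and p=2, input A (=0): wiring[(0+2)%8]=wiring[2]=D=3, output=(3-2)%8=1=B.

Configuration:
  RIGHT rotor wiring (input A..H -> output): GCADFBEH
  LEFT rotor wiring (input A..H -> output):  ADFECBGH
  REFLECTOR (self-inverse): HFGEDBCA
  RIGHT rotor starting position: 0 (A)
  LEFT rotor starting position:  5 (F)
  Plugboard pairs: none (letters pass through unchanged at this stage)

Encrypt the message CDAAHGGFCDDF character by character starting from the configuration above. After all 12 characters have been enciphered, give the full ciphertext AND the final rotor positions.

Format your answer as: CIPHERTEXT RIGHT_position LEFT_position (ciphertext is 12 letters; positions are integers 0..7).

Answer: DBFHFBEDHAFH 4 6

Derivation:
Char 1 ('C'): step: R->1, L=5; C->plug->C->R->C->L->C->refl->G->L'->E->R'->D->plug->D
Char 2 ('D'): step: R->2, L=5; D->plug->D->R->H->L->F->refl->B->L'->B->R'->B->plug->B
Char 3 ('A'): step: R->3, L=5; A->plug->A->R->A->L->E->refl->D->L'->D->R'->F->plug->F
Char 4 ('A'): step: R->4, L=5; A->plug->A->R->B->L->B->refl->F->L'->H->R'->H->plug->H
Char 5 ('H'): step: R->5, L=5; H->plug->H->R->A->L->E->refl->D->L'->D->R'->F->plug->F
Char 6 ('G'): step: R->6, L=5; G->plug->G->R->H->L->F->refl->B->L'->B->R'->B->plug->B
Char 7 ('G'): step: R->7, L=5; G->plug->G->R->C->L->C->refl->G->L'->E->R'->E->plug->E
Char 8 ('F'): step: R->0, L->6 (L advanced); F->plug->F->R->B->L->B->refl->F->L'->D->R'->D->plug->D
Char 9 ('C'): step: R->1, L=6; C->plug->C->R->C->L->C->refl->G->L'->F->R'->H->plug->H
Char 10 ('D'): step: R->2, L=6; D->plug->D->R->H->L->D->refl->E->L'->G->R'->A->plug->A
Char 11 ('D'): step: R->3, L=6; D->plug->D->R->B->L->B->refl->F->L'->D->R'->F->plug->F
Char 12 ('F'): step: R->4, L=6; F->plug->F->R->G->L->E->refl->D->L'->H->R'->H->plug->H
Final: ciphertext=DBFHFBEDHAFH, RIGHT=4, LEFT=6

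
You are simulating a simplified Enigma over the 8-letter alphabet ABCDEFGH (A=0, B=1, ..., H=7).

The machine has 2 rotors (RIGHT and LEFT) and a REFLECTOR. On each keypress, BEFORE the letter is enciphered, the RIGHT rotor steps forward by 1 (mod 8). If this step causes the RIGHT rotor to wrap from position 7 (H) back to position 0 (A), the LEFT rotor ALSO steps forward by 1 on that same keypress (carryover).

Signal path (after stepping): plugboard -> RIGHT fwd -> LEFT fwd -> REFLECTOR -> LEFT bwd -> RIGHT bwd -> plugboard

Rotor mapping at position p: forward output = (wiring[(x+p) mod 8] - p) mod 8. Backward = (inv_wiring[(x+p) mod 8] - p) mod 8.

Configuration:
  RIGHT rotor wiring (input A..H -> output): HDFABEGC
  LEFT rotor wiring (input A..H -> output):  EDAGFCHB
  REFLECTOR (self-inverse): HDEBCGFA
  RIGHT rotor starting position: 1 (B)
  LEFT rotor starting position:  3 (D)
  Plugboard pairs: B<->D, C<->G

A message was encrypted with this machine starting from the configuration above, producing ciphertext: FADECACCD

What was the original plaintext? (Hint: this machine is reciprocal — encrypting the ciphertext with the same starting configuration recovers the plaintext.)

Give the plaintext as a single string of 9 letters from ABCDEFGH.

Answer: CCABGEAEG

Derivation:
Char 1 ('F'): step: R->2, L=3; F->plug->F->R->A->L->D->refl->B->L'->F->R'->G->plug->C
Char 2 ('A'): step: R->3, L=3; A->plug->A->R->F->L->B->refl->D->L'->A->R'->G->plug->C
Char 3 ('D'): step: R->4, L=3; D->plug->B->R->A->L->D->refl->B->L'->F->R'->A->plug->A
Char 4 ('E'): step: R->5, L=3; E->plug->E->R->G->L->A->refl->H->L'->C->R'->D->plug->B
Char 5 ('C'): step: R->6, L=3; C->plug->G->R->D->L->E->refl->C->L'->B->R'->C->plug->G
Char 6 ('A'): step: R->7, L=3; A->plug->A->R->D->L->E->refl->C->L'->B->R'->E->plug->E
Char 7 ('C'): step: R->0, L->4 (L advanced); C->plug->G->R->G->L->E->refl->C->L'->H->R'->A->plug->A
Char 8 ('C'): step: R->1, L=4; C->plug->G->R->B->L->G->refl->F->L'->D->R'->E->plug->E
Char 9 ('D'): step: R->2, L=4; D->plug->B->R->G->L->E->refl->C->L'->H->R'->C->plug->G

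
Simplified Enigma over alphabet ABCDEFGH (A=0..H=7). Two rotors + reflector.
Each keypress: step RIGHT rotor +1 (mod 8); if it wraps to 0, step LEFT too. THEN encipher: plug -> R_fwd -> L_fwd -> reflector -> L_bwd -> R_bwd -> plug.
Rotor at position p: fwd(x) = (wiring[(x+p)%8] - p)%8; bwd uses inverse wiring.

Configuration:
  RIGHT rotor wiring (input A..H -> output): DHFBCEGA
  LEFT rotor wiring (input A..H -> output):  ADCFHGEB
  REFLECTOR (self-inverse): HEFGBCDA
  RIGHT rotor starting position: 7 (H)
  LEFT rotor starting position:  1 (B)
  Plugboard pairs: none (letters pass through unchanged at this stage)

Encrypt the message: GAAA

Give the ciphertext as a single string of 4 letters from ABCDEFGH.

Char 1 ('G'): step: R->0, L->2 (L advanced); G->plug->G->R->G->L->G->refl->D->L'->B->R'->D->plug->D
Char 2 ('A'): step: R->1, L=2; A->plug->A->R->G->L->G->refl->D->L'->B->R'->D->plug->D
Char 3 ('A'): step: R->2, L=2; A->plug->A->R->D->L->E->refl->B->L'->H->R'->B->plug->B
Char 4 ('A'): step: R->3, L=2; A->plug->A->R->G->L->G->refl->D->L'->B->R'->C->plug->C

Answer: DDBC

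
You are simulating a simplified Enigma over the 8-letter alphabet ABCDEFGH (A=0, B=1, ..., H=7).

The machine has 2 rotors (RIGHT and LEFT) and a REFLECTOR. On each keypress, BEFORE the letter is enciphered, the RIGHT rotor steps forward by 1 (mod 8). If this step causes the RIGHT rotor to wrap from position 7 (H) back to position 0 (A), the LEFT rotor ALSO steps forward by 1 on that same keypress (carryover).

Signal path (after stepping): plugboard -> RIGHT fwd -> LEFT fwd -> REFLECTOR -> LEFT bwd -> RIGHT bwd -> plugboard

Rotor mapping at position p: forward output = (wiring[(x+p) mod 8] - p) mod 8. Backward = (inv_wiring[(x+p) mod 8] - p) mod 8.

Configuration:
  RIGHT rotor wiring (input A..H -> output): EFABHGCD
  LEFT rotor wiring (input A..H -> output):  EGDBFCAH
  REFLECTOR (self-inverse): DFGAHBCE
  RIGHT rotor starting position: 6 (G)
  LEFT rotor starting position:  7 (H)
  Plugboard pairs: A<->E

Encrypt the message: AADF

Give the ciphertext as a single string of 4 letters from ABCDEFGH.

Char 1 ('A'): step: R->7, L=7; A->plug->E->R->C->L->H->refl->E->L'->D->R'->H->plug->H
Char 2 ('A'): step: R->0, L->0 (L advanced); A->plug->E->R->H->L->H->refl->E->L'->A->R'->C->plug->C
Char 3 ('D'): step: R->1, L=0; D->plug->D->R->G->L->A->refl->D->L'->C->R'->G->plug->G
Char 4 ('F'): step: R->2, L=0; F->plug->F->R->B->L->G->refl->C->L'->F->R'->C->plug->C

Answer: HCGC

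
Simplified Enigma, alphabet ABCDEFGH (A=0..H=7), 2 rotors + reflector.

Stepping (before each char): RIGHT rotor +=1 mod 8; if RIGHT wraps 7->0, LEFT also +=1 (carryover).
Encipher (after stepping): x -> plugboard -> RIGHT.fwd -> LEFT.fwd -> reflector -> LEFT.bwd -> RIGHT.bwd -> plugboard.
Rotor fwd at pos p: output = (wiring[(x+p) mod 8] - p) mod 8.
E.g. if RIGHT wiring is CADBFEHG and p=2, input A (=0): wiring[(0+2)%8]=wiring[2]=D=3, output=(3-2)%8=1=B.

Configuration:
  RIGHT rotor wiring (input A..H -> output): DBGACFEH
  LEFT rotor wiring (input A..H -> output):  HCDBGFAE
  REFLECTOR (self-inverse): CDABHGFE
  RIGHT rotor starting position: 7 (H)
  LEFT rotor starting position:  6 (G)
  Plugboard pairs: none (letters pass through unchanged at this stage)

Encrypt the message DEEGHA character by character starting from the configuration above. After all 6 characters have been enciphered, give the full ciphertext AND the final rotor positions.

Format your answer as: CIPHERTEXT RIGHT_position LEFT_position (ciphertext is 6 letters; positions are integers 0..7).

Answer: CDHFBD 5 7

Derivation:
Char 1 ('D'): step: R->0, L->7 (L advanced); D->plug->D->R->A->L->F->refl->G->L'->G->R'->C->plug->C
Char 2 ('E'): step: R->1, L=7; E->plug->E->R->E->L->C->refl->A->L'->B->R'->D->plug->D
Char 3 ('E'): step: R->2, L=7; E->plug->E->R->C->L->D->refl->B->L'->H->R'->H->plug->H
Char 4 ('G'): step: R->3, L=7; G->plug->G->R->G->L->G->refl->F->L'->A->R'->F->plug->F
Char 5 ('H'): step: R->4, L=7; H->plug->H->R->E->L->C->refl->A->L'->B->R'->B->plug->B
Char 6 ('A'): step: R->5, L=7; A->plug->A->R->A->L->F->refl->G->L'->G->R'->D->plug->D
Final: ciphertext=CDHFBD, RIGHT=5, LEFT=7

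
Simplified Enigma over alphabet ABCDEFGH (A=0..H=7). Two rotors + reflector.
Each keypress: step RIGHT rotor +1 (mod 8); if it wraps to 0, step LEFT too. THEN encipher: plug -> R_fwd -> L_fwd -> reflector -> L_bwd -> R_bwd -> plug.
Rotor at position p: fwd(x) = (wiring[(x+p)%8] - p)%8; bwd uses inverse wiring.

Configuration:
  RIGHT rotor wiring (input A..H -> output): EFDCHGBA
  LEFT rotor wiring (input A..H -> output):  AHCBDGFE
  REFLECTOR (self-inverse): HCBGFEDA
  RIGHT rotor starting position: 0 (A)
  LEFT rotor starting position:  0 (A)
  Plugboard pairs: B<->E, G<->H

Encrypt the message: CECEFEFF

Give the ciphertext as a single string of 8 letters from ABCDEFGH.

Char 1 ('C'): step: R->1, L=0; C->plug->C->R->B->L->H->refl->A->L'->A->R'->F->plug->F
Char 2 ('E'): step: R->2, L=0; E->plug->B->R->A->L->A->refl->H->L'->B->R'->A->plug->A
Char 3 ('C'): step: R->3, L=0; C->plug->C->R->D->L->B->refl->C->L'->C->R'->G->plug->H
Char 4 ('E'): step: R->4, L=0; E->plug->B->R->C->L->C->refl->B->L'->D->R'->A->plug->A
Char 5 ('F'): step: R->5, L=0; F->plug->F->R->G->L->F->refl->E->L'->H->R'->D->plug->D
Char 6 ('E'): step: R->6, L=0; E->plug->B->R->C->L->C->refl->B->L'->D->R'->A->plug->A
Char 7 ('F'): step: R->7, L=0; F->plug->F->R->A->L->A->refl->H->L'->B->R'->A->plug->A
Char 8 ('F'): step: R->0, L->1 (L advanced); F->plug->F->R->G->L->D->refl->G->L'->A->R'->H->plug->G

Answer: FAHADAAG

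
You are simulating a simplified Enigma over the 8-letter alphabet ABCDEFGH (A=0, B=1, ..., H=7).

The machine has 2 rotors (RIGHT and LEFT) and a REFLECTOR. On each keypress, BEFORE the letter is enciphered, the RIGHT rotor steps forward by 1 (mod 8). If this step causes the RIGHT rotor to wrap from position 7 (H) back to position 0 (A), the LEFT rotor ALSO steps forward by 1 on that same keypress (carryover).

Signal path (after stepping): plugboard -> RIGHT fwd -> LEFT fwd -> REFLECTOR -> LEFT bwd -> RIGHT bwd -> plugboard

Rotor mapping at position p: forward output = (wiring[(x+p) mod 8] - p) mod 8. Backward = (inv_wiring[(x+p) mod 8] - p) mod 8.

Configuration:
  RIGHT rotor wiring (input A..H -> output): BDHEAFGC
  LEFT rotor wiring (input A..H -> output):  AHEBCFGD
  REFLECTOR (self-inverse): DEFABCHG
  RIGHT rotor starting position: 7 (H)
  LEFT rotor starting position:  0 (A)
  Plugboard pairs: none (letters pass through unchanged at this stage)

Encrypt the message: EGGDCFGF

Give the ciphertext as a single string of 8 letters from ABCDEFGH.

Answer: CAFHBBEB

Derivation:
Char 1 ('E'): step: R->0, L->1 (L advanced); E->plug->E->R->A->L->G->refl->H->L'->H->R'->C->plug->C
Char 2 ('G'): step: R->1, L=1; G->plug->G->R->B->L->D->refl->A->L'->C->R'->A->plug->A
Char 3 ('G'): step: R->2, L=1; G->plug->G->R->H->L->H->refl->G->L'->A->R'->F->plug->F
Char 4 ('D'): step: R->3, L=1; D->plug->D->R->D->L->B->refl->E->L'->E->R'->H->plug->H
Char 5 ('C'): step: R->4, L=1; C->plug->C->R->C->L->A->refl->D->L'->B->R'->B->plug->B
Char 6 ('F'): step: R->5, L=1; F->plug->F->R->C->L->A->refl->D->L'->B->R'->B->plug->B
Char 7 ('G'): step: R->6, L=1; G->plug->G->R->C->L->A->refl->D->L'->B->R'->E->plug->E
Char 8 ('F'): step: R->7, L=1; F->plug->F->R->B->L->D->refl->A->L'->C->R'->B->plug->B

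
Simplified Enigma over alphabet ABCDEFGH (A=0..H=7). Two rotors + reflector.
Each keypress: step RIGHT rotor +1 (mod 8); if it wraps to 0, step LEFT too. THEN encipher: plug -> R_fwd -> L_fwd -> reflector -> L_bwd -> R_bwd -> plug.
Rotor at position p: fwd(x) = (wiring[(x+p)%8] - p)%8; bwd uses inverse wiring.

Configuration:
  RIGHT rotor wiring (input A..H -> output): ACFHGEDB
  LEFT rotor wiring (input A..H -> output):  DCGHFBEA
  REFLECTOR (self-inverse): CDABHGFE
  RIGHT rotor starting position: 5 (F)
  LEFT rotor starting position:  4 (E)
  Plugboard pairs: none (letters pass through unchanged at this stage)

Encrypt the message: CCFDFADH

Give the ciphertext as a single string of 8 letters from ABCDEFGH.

Char 1 ('C'): step: R->6, L=4; C->plug->C->R->C->L->A->refl->C->L'->G->R'->H->plug->H
Char 2 ('C'): step: R->7, L=4; C->plug->C->R->D->L->E->refl->H->L'->E->R'->H->plug->H
Char 3 ('F'): step: R->0, L->5 (L advanced); F->plug->F->R->E->L->F->refl->G->L'->D->R'->G->plug->G
Char 4 ('D'): step: R->1, L=5; D->plug->D->R->F->L->B->refl->D->L'->C->R'->F->plug->F
Char 5 ('F'): step: R->2, L=5; F->plug->F->R->H->L->A->refl->C->L'->G->R'->G->plug->G
Char 6 ('A'): step: R->3, L=5; A->plug->A->R->E->L->F->refl->G->L'->D->R'->B->plug->B
Char 7 ('D'): step: R->4, L=5; D->plug->D->R->F->L->B->refl->D->L'->C->R'->A->plug->A
Char 8 ('H'): step: R->5, L=5; H->plug->H->R->B->L->H->refl->E->L'->A->R'->F->plug->F

Answer: HHGFGBAF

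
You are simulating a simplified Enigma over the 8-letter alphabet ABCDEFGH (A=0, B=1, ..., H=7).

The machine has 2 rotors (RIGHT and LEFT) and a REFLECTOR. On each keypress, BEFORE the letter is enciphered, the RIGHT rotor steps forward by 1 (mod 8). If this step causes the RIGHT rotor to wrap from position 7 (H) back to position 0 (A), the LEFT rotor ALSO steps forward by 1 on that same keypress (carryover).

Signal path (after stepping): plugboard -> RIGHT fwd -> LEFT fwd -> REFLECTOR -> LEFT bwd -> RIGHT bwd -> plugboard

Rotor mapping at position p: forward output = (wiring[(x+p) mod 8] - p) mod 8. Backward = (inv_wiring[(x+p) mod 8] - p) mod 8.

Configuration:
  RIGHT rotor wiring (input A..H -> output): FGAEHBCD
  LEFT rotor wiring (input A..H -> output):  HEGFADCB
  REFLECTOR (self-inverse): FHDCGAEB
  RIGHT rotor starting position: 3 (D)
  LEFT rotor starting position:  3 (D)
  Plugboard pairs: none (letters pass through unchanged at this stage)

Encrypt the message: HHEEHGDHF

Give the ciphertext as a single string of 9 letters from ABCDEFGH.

Answer: DEGAAEFGH

Derivation:
Char 1 ('H'): step: R->4, L=3; H->plug->H->R->A->L->C->refl->D->L'->H->R'->D->plug->D
Char 2 ('H'): step: R->5, L=3; H->plug->H->R->C->L->A->refl->F->L'->B->R'->E->plug->E
Char 3 ('E'): step: R->6, L=3; E->plug->E->R->C->L->A->refl->F->L'->B->R'->G->plug->G
Char 4 ('E'): step: R->7, L=3; E->plug->E->R->F->L->E->refl->G->L'->E->R'->A->plug->A
Char 5 ('H'): step: R->0, L->4 (L advanced); H->plug->H->R->D->L->F->refl->A->L'->F->R'->A->plug->A
Char 6 ('G'): step: R->1, L=4; G->plug->G->R->C->L->G->refl->E->L'->A->R'->E->plug->E
Char 7 ('D'): step: R->2, L=4; D->plug->D->R->H->L->B->refl->H->L'->B->R'->F->plug->F
Char 8 ('H'): step: R->3, L=4; H->plug->H->R->F->L->A->refl->F->L'->D->R'->G->plug->G
Char 9 ('F'): step: R->4, L=4; F->plug->F->R->C->L->G->refl->E->L'->A->R'->H->plug->H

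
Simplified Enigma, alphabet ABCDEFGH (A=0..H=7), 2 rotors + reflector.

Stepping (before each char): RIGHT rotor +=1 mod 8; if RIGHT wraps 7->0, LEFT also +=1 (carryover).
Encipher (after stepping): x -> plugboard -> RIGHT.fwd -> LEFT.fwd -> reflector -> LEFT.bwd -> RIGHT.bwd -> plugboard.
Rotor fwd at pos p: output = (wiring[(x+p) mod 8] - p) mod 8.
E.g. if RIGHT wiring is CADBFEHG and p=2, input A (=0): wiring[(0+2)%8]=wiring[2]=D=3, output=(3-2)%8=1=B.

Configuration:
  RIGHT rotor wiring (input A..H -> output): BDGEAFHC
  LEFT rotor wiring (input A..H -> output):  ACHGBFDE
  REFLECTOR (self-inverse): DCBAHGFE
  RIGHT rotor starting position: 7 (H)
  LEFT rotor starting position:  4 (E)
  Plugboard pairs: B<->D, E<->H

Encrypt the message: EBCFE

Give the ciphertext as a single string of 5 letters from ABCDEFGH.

Answer: GAHDC

Derivation:
Char 1 ('E'): step: R->0, L->5 (L advanced); E->plug->H->R->C->L->H->refl->E->L'->H->R'->G->plug->G
Char 2 ('B'): step: R->1, L=5; B->plug->D->R->H->L->E->refl->H->L'->C->R'->A->plug->A
Char 3 ('C'): step: R->2, L=5; C->plug->C->R->G->L->B->refl->C->L'->F->R'->E->plug->H
Char 4 ('F'): step: R->3, L=5; F->plug->F->R->G->L->B->refl->C->L'->F->R'->B->plug->D
Char 5 ('E'): step: R->4, L=5; E->plug->H->R->A->L->A->refl->D->L'->D->R'->C->plug->C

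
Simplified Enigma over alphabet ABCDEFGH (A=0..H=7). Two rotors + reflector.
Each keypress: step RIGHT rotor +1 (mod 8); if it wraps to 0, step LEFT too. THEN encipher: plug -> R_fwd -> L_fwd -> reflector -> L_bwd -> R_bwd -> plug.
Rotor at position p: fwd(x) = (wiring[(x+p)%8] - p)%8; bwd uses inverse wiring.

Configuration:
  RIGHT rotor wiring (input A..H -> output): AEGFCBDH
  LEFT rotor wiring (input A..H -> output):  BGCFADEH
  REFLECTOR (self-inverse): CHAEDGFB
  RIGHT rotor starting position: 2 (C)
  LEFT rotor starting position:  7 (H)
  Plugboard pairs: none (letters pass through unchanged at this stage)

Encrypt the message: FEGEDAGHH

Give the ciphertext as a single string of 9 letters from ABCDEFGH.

Answer: ACFBHHBAG

Derivation:
Char 1 ('F'): step: R->3, L=7; F->plug->F->R->F->L->B->refl->H->L'->C->R'->A->plug->A
Char 2 ('E'): step: R->4, L=7; E->plug->E->R->E->L->G->refl->F->L'->H->R'->C->plug->C
Char 3 ('G'): step: R->5, L=7; G->plug->G->R->A->L->A->refl->C->L'->B->R'->F->plug->F
Char 4 ('E'): step: R->6, L=7; E->plug->E->R->A->L->A->refl->C->L'->B->R'->B->plug->B
Char 5 ('D'): step: R->7, L=7; D->plug->D->R->H->L->F->refl->G->L'->E->R'->H->plug->H
Char 6 ('A'): step: R->0, L->0 (L advanced); A->plug->A->R->A->L->B->refl->H->L'->H->R'->H->plug->H
Char 7 ('G'): step: R->1, L=0; G->plug->G->R->G->L->E->refl->D->L'->F->R'->B->plug->B
Char 8 ('H'): step: R->2, L=0; H->plug->H->R->C->L->C->refl->A->L'->E->R'->A->plug->A
Char 9 ('H'): step: R->3, L=0; H->plug->H->R->D->L->F->refl->G->L'->B->R'->G->plug->G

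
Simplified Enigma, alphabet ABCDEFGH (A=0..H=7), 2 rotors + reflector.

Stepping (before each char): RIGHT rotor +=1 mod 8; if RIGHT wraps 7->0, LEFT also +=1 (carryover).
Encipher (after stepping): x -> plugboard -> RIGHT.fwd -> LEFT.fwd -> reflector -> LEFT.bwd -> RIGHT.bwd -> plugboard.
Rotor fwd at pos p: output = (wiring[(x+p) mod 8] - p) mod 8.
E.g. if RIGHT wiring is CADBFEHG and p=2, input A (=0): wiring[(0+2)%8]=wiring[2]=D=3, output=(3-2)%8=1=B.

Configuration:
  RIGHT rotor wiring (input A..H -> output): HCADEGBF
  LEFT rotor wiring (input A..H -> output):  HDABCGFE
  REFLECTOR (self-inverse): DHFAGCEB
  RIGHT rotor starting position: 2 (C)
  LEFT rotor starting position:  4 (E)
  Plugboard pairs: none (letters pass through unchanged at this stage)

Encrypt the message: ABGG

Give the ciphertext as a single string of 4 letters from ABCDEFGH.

Answer: DCCH

Derivation:
Char 1 ('A'): step: R->3, L=4; A->plug->A->R->A->L->G->refl->E->L'->G->R'->D->plug->D
Char 2 ('B'): step: R->4, L=4; B->plug->B->R->C->L->B->refl->H->L'->F->R'->C->plug->C
Char 3 ('G'): step: R->5, L=4; G->plug->G->R->G->L->E->refl->G->L'->A->R'->C->plug->C
Char 4 ('G'): step: R->6, L=4; G->plug->G->R->G->L->E->refl->G->L'->A->R'->H->plug->H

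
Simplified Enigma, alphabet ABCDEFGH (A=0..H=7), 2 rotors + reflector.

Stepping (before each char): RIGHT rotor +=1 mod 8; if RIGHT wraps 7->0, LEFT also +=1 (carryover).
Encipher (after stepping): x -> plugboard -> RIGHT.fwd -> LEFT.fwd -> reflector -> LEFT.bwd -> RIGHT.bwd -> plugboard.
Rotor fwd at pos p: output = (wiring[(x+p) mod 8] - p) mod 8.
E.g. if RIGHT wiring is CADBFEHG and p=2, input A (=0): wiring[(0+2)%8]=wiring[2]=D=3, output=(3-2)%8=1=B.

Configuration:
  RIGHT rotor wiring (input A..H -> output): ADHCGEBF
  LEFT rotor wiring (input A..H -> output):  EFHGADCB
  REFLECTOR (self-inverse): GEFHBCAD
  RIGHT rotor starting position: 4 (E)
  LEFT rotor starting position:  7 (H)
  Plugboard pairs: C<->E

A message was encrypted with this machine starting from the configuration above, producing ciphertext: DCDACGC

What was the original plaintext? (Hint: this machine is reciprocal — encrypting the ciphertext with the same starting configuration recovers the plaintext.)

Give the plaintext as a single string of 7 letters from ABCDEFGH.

Answer: FGBEGHF

Derivation:
Char 1 ('D'): step: R->5, L=7; D->plug->D->R->D->L->A->refl->G->L'->C->R'->F->plug->F
Char 2 ('C'): step: R->6, L=7; C->plug->E->R->B->L->F->refl->C->L'->A->R'->G->plug->G
Char 3 ('D'): step: R->7, L=7; D->plug->D->R->A->L->C->refl->F->L'->B->R'->B->plug->B
Char 4 ('A'): step: R->0, L->0 (L advanced); A->plug->A->R->A->L->E->refl->B->L'->H->R'->C->plug->E
Char 5 ('C'): step: R->1, L=0; C->plug->E->R->D->L->G->refl->A->L'->E->R'->G->plug->G
Char 6 ('G'): step: R->2, L=0; G->plug->G->R->G->L->C->refl->F->L'->B->R'->H->plug->H
Char 7 ('C'): step: R->3, L=0; C->plug->E->R->C->L->H->refl->D->L'->F->R'->F->plug->F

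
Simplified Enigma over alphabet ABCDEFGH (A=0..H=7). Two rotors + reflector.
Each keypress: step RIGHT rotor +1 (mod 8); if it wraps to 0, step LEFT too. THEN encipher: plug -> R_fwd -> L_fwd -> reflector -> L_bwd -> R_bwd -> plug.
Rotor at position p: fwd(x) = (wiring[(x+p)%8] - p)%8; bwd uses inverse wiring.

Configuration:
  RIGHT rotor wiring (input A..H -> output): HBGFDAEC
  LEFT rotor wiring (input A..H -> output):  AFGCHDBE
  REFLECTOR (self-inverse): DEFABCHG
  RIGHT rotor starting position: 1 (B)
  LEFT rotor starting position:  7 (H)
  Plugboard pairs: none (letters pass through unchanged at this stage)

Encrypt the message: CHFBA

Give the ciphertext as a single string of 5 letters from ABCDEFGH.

Char 1 ('C'): step: R->2, L=7; C->plug->C->R->B->L->B->refl->E->L'->G->R'->D->plug->D
Char 2 ('H'): step: R->3, L=7; H->plug->H->R->D->L->H->refl->G->L'->C->R'->A->plug->A
Char 3 ('F'): step: R->4, L=7; F->plug->F->R->F->L->A->refl->D->L'->E->R'->B->plug->B
Char 4 ('B'): step: R->5, L=7; B->plug->B->R->H->L->C->refl->F->L'->A->R'->G->plug->G
Char 5 ('A'): step: R->6, L=7; A->plug->A->R->G->L->E->refl->B->L'->B->R'->C->plug->C

Answer: DABGC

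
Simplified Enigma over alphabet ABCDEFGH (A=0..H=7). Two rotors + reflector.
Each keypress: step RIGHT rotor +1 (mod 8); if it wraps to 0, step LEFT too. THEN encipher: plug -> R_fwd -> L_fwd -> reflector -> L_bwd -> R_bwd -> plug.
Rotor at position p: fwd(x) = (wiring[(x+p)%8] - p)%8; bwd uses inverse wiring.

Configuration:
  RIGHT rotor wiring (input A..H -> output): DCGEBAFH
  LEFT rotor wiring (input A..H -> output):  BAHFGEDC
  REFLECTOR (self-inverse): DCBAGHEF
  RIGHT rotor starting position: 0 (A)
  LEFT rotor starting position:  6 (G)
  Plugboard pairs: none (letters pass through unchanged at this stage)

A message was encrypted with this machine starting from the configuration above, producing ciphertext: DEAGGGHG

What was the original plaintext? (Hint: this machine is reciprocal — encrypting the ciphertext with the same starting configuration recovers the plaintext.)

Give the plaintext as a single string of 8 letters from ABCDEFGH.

Answer: BAGFFDFC

Derivation:
Char 1 ('D'): step: R->1, L=6; D->plug->D->R->A->L->F->refl->H->L'->F->R'->B->plug->B
Char 2 ('E'): step: R->2, L=6; E->plug->E->R->D->L->C->refl->B->L'->E->R'->A->plug->A
Char 3 ('A'): step: R->3, L=6; A->plug->A->R->B->L->E->refl->G->L'->H->R'->G->plug->G
Char 4 ('G'): step: R->4, L=6; G->plug->G->R->C->L->D->refl->A->L'->G->R'->F->plug->F
Char 5 ('G'): step: R->5, L=6; G->plug->G->R->H->L->G->refl->E->L'->B->R'->F->plug->F
Char 6 ('G'): step: R->6, L=6; G->plug->G->R->D->L->C->refl->B->L'->E->R'->D->plug->D
Char 7 ('H'): step: R->7, L=6; H->plug->H->R->G->L->A->refl->D->L'->C->R'->F->plug->F
Char 8 ('G'): step: R->0, L->7 (L advanced); G->plug->G->R->F->L->H->refl->F->L'->G->R'->C->plug->C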